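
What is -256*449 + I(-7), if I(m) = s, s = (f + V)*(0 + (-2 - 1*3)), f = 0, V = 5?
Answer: -114969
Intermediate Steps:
s = -25 (s = (0 + 5)*(0 + (-2 - 1*3)) = 5*(0 + (-2 - 3)) = 5*(0 - 5) = 5*(-5) = -25)
I(m) = -25
-256*449 + I(-7) = -256*449 - 25 = -114944 - 25 = -114969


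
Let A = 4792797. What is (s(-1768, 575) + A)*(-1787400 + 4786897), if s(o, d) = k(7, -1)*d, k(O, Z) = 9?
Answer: 14391502620084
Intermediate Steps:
s(o, d) = 9*d
(s(-1768, 575) + A)*(-1787400 + 4786897) = (9*575 + 4792797)*(-1787400 + 4786897) = (5175 + 4792797)*2999497 = 4797972*2999497 = 14391502620084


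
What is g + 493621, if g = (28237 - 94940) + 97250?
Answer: 524168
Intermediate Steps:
g = 30547 (g = -66703 + 97250 = 30547)
g + 493621 = 30547 + 493621 = 524168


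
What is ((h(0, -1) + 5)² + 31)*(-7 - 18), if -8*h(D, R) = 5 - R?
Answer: -19625/16 ≈ -1226.6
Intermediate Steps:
h(D, R) = -5/8 + R/8 (h(D, R) = -(5 - R)/8 = -5/8 + R/8)
((h(0, -1) + 5)² + 31)*(-7 - 18) = (((-5/8 + (⅛)*(-1)) + 5)² + 31)*(-7 - 18) = (((-5/8 - ⅛) + 5)² + 31)*(-25) = ((-¾ + 5)² + 31)*(-25) = ((17/4)² + 31)*(-25) = (289/16 + 31)*(-25) = (785/16)*(-25) = -19625/16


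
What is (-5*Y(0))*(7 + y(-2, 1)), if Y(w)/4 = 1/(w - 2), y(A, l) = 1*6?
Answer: 130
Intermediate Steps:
y(A, l) = 6
Y(w) = 4/(-2 + w) (Y(w) = 4/(w - 2) = 4/(-2 + w))
(-5*Y(0))*(7 + y(-2, 1)) = (-20/(-2 + 0))*(7 + 6) = -20/(-2)*13 = -20*(-1)/2*13 = -5*(-2)*13 = 10*13 = 130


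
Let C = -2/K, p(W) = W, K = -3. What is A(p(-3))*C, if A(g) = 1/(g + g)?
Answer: -⅑ ≈ -0.11111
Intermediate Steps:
C = ⅔ (C = -2/(-3) = -2*(-⅓) = ⅔ ≈ 0.66667)
A(g) = 1/(2*g)
A(p(-3))*C = ((½)/(-3))*(⅔) = ((½)*(-⅓))*(⅔) = -⅙*⅔ = -⅑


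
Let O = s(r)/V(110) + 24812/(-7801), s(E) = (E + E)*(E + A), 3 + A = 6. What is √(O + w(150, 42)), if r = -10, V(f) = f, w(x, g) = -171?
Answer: I*√1273212045589/85811 ≈ 13.149*I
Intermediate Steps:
A = 3 (A = -3 + 6 = 3)
s(E) = 2*E*(3 + E) (s(E) = (E + E)*(E + 3) = (2*E)*(3 + E) = 2*E*(3 + E))
O = -163718/85811 (O = (2*(-10)*(3 - 10))/110 + 24812/(-7801) = (2*(-10)*(-7))*(1/110) + 24812*(-1/7801) = 140*(1/110) - 24812/7801 = 14/11 - 24812/7801 = -163718/85811 ≈ -1.9079)
√(O + w(150, 42)) = √(-163718/85811 - 171) = √(-14837399/85811) = I*√1273212045589/85811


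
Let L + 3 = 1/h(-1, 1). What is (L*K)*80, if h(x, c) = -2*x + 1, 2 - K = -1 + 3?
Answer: 0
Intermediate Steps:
K = 0 (K = 2 - (-1 + 3) = 2 - 1*2 = 2 - 2 = 0)
h(x, c) = 1 - 2*x
L = -8/3 (L = -3 + 1/(1 - 2*(-1)) = -3 + 1/(1 + 2) = -3 + 1/3 = -3 + ⅓ = -8/3 ≈ -2.6667)
(L*K)*80 = -8/3*0*80 = 0*80 = 0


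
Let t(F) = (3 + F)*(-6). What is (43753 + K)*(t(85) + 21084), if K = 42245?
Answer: 1767774888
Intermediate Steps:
t(F) = -18 - 6*F
(43753 + K)*(t(85) + 21084) = (43753 + 42245)*((-18 - 6*85) + 21084) = 85998*((-18 - 510) + 21084) = 85998*(-528 + 21084) = 85998*20556 = 1767774888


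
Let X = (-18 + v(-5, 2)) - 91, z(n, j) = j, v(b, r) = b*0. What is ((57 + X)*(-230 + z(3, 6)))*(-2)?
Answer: -23296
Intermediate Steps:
v(b, r) = 0
X = -109 (X = (-18 + 0) - 91 = -18 - 91 = -109)
((57 + X)*(-230 + z(3, 6)))*(-2) = ((57 - 109)*(-230 + 6))*(-2) = -52*(-224)*(-2) = 11648*(-2) = -23296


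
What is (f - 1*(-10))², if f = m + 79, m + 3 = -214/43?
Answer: 12138256/1849 ≈ 6564.8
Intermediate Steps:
m = -343/43 (m = -3 - 214/43 = -343/43 ≈ -7.9767)
f = 3054/43 (f = -343/43 + 79 = 3054/43 ≈ 71.023)
(f - 1*(-10))² = (3054/43 - 1*(-10))² = (3054/43 + 10)² = (3484/43)² = 12138256/1849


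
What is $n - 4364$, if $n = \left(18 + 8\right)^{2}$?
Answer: $-3688$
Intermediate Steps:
$n = 676$ ($n = 26^{2} = 676$)
$n - 4364 = 676 - 4364 = -3688$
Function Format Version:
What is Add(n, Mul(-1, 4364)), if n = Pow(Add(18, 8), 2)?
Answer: -3688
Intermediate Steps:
n = 676 (n = Pow(26, 2) = 676)
Add(n, Mul(-1, 4364)) = Add(676, Mul(-1, 4364)) = Add(676, -4364) = -3688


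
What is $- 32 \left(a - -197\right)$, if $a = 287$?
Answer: $-15488$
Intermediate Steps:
$- 32 \left(a - -197\right) = - 32 \left(287 - -197\right) = - 32 \left(287 + 197\right) = \left(-32\right) 484 = -15488$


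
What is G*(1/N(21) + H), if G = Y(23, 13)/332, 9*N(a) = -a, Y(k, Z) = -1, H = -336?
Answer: 2355/2324 ≈ 1.0133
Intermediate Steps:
N(a) = -a/9 (N(a) = (-a)/9 = -a/9)
G = -1/332 ≈ -0.0030120
G*(1/N(21) + H) = -(1/(-1/9*21) - 336)/332 = -(1/(-7/3) - 336)/332 = -(-3/7 - 336)/332 = -1/332*(-2355/7) = 2355/2324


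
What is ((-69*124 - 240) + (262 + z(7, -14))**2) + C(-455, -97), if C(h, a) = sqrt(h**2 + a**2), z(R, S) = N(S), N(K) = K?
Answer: 52708 + sqrt(216434) ≈ 53173.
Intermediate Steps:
z(R, S) = S
C(h, a) = sqrt(a**2 + h**2)
((-69*124 - 240) + (262 + z(7, -14))**2) + C(-455, -97) = ((-69*124 - 240) + (262 - 14)**2) + sqrt((-97)**2 + (-455)**2) = ((-8556 - 240) + 248**2) + sqrt(9409 + 207025) = (-8796 + 61504) + sqrt(216434) = 52708 + sqrt(216434)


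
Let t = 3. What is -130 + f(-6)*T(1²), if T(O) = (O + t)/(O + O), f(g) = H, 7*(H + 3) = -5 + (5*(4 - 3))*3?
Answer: -932/7 ≈ -133.14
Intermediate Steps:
H = -11/7 (H = -3 + (-5 + (5*(4 - 3))*3)/7 = -3 + (-5 + (5*1)*3)/7 = -3 + (-5 + 5*3)/7 = -3 + (-5 + 15)/7 = -3 + (⅐)*10 = -3 + 10/7 = -11/7 ≈ -1.5714)
f(g) = -11/7
T(O) = (3 + O)/(2*O) (T(O) = (O + 3)/(O + O) = (3 + O)/((2*O)) = (3 + O)*(1/(2*O)) = (3 + O)/(2*O))
-130 + f(-6)*T(1²) = -130 - 11*(3 + 1²)/(14*(1²)) = -130 - 11*(3 + 1)/(14*1) = -130 - 11*4/14 = -130 - 11/7*2 = -130 - 22/7 = -932/7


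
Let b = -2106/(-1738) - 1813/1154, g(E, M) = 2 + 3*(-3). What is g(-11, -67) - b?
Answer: -6659447/1002826 ≈ -6.6407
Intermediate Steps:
g(E, M) = -7 (g(E, M) = 2 - 9 = -7)
b = -360335/1002826 (b = -2106*(-1/1738) - 1813*1/1154 = 1053/869 - 1813/1154 = -360335/1002826 ≈ -0.35932)
g(-11, -67) - b = -7 - 1*(-360335/1002826) = -7 + 360335/1002826 = -6659447/1002826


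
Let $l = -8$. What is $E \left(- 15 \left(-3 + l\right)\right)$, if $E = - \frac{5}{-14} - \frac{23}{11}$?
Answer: $- \frac{4005}{14} \approx -286.07$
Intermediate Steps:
$E = - \frac{267}{154}$ ($E = \left(-5\right) \left(- \frac{1}{14}\right) - \frac{23}{11} = \frac{5}{14} - \frac{23}{11} = - \frac{267}{154} \approx -1.7338$)
$E \left(- 15 \left(-3 + l\right)\right) = - \frac{267 \left(- 15 \left(-3 - 8\right)\right)}{154} = - \frac{267 \left(\left(-15\right) \left(-11\right)\right)}{154} = \left(- \frac{267}{154}\right) 165 = - \frac{4005}{14}$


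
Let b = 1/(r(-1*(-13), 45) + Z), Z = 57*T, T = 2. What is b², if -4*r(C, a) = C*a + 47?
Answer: 1/1936 ≈ 0.00051653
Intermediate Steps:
r(C, a) = -47/4 - C*a/4 (r(C, a) = -(C*a + 47)/4 = -(47 + C*a)/4 = -47/4 - C*a/4)
Z = 114 (Z = 57*2 = 114)
b = -1/44 (b = 1/((-47/4 - ¼*(-1*(-13))*45) + 114) = 1/((-47/4 - ¼*13*45) + 114) = 1/((-47/4 - 585/4) + 114) = 1/(-158 + 114) = 1/(-44) = -1/44 ≈ -0.022727)
b² = (-1/44)² = 1/1936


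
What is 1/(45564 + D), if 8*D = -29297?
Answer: 8/335215 ≈ 2.3865e-5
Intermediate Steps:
D = -29297/8 (D = (⅛)*(-29297) = -29297/8 ≈ -3662.1)
1/(45564 + D) = 1/(45564 - 29297/8) = 1/(335215/8) = 8/335215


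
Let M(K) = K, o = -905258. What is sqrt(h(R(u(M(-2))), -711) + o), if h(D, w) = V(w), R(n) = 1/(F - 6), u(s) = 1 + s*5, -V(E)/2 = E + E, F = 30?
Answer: I*sqrt(902414) ≈ 949.96*I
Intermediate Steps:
V(E) = -4*E (V(E) = -2*(E + E) = -4*E)
u(s) = 1 + 5*s
R(n) = 1/24 (R(n) = 1/(30 - 6) = 1/24)
h(D, w) = -4*w
sqrt(h(R(u(M(-2))), -711) + o) = sqrt(-4*(-711) - 905258) = sqrt(2844 - 905258) = sqrt(-902414) = I*sqrt(902414)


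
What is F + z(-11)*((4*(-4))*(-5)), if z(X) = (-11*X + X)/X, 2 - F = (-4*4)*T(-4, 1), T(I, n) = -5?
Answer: -878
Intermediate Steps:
F = -78 (F = 2 - (-4*4)*(-5) = 2 - (-16)*(-5) = 2 - 1*80 = 2 - 80 = -78)
z(X) = -10 (z(X) = (-10*X)/X = -10)
F + z(-11)*((4*(-4))*(-5)) = -78 - 10*4*(-4)*(-5) = -78 - (-160)*(-5) = -78 - 10*80 = -78 - 800 = -878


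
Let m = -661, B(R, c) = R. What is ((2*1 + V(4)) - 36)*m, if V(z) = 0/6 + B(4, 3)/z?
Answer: 21813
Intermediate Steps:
V(z) = 4/z (V(z) = 0/6 + 4/z = 0*(⅙) + 4/z = 0 + 4/z = 4/z)
((2*1 + V(4)) - 36)*m = ((2*1 + 4/4) - 36)*(-661) = ((2 + 4*(¼)) - 36)*(-661) = ((2 + 1) - 36)*(-661) = (3 - 36)*(-661) = -33*(-661) = 21813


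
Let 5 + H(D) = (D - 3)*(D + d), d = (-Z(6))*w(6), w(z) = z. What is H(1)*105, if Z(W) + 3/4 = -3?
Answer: -5460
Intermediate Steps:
Z(W) = -15/4 (Z(W) = -3/4 - 3 = -15/4)
d = 45/2 (d = -1*(-15/4)*6 = (15/4)*6 = 45/2 ≈ 22.500)
H(D) = -5 + (-3 + D)*(45/2 + D) (H(D) = -5 + (D - 3)*(D + 45/2) = -5 + (-3 + D)*(45/2 + D))
H(1)*105 = (-145/2 + 1**2 + (39/2)*1)*105 = (-145/2 + 1 + 39/2)*105 = -52*105 = -5460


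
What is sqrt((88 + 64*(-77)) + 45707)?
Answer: sqrt(40867) ≈ 202.16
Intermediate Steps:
sqrt((88 + 64*(-77)) + 45707) = sqrt((88 - 4928) + 45707) = sqrt(-4840 + 45707) = sqrt(40867)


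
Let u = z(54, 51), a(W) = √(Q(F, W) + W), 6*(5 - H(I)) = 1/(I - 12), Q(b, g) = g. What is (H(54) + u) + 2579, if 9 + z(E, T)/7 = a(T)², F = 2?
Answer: 815219/252 ≈ 3235.0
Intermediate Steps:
H(I) = 5 - 1/(6*(-12 + I)) (H(I) = 5 - 1/(6*(I - 12)) = 5 - 1/(6*(-12 + I)))
a(W) = √2*√W (a(W) = √(W + W) = √(2*W) = √2*√W)
z(E, T) = -63 + 14*T (z(E, T) = -63 + 7*(√2*√T)² = -63 + 7*(2*T) = -63 + 14*T)
u = 651 (u = -63 + 14*51 = -63 + 714 = 651)
(H(54) + u) + 2579 = ((-361 + 30*54)/(6*(-12 + 54)) + 651) + 2579 = ((⅙)*(-361 + 1620)/42 + 651) + 2579 = ((⅙)*(1/42)*1259 + 651) + 2579 = (1259/252 + 651) + 2579 = 165311/252 + 2579 = 815219/252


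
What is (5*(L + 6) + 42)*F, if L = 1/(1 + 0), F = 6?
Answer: 462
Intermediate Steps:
L = 1 (L = 1/1 = 1)
(5*(L + 6) + 42)*F = (5*(1 + 6) + 42)*6 = (5*7 + 42)*6 = (35 + 42)*6 = 77*6 = 462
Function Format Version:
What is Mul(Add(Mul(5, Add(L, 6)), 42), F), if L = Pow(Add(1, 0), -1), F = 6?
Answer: 462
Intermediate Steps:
L = 1 (L = Pow(1, -1) = 1)
Mul(Add(Mul(5, Add(L, 6)), 42), F) = Mul(Add(Mul(5, Add(1, 6)), 42), 6) = Mul(Add(Mul(5, 7), 42), 6) = Mul(Add(35, 42), 6) = Mul(77, 6) = 462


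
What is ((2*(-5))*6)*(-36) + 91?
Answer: 2251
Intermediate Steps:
((2*(-5))*6)*(-36) + 91 = -10*6*(-36) + 91 = -60*(-36) + 91 = 2160 + 91 = 2251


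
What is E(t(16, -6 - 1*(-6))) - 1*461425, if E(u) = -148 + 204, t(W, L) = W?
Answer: -461369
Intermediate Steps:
E(u) = 56
E(t(16, -6 - 1*(-6))) - 1*461425 = 56 - 1*461425 = 56 - 461425 = -461369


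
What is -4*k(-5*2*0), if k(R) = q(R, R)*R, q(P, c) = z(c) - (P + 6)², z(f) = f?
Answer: 0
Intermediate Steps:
q(P, c) = c - (6 + P)² (q(P, c) = c - (P + 6)² = c - (6 + P)²)
k(R) = R*(R - (6 + R)²) (k(R) = (R - (6 + R)²)*R = R*(R - (6 + R)²))
-4*k(-5*2*0) = -4*-5*2*0*(-5*2*0 - (6 - 5*2*0)²) = -4*(-10*0)*(-10*0 - (6 - 10*0)²) = -0*(0 - (6 + 0)²) = -0*(0 - 1*6²) = -0*(0 - 1*36) = -0*(0 - 36) = -0*(-36) = -4*0 = 0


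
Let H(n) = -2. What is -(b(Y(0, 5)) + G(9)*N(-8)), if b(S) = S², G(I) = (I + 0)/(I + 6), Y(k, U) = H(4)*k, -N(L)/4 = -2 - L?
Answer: 72/5 ≈ 14.400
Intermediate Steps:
N(L) = 8 + 4*L (N(L) = -4*(-2 - L) = 8 + 4*L)
Y(k, U) = -2*k
G(I) = I/(6 + I)
-(b(Y(0, 5)) + G(9)*N(-8)) = -((-2*0)² + (9/(6 + 9))*(8 + 4*(-8))) = -(0² + (9/15)*(8 - 32)) = -(0 + (9*(1/15))*(-24)) = -(0 + (⅗)*(-24)) = -(0 - 72/5) = -1*(-72/5) = 72/5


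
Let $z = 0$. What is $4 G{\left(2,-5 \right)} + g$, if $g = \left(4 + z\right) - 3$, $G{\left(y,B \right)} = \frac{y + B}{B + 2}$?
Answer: $5$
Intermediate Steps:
$G{\left(y,B \right)} = \frac{B + y}{2 + B}$
$g = 1$ ($g = \left(4 + 0\right) - 3 = 4 - 3 = 1$)
$4 G{\left(2,-5 \right)} + g = 4 \frac{-5 + 2}{2 - 5} + 1 = 4 \frac{1}{-3} \left(-3\right) + 1 = 4 \left(\left(- \frac{1}{3}\right) \left(-3\right)\right) + 1 = 4 \cdot 1 + 1 = 4 + 1 = 5$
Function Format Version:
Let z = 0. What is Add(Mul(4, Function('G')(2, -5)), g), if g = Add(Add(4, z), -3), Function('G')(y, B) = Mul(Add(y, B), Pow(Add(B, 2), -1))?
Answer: 5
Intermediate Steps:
Function('G')(y, B) = Mul(Pow(Add(2, B), -1), Add(B, y)) (Function('G')(y, B) = Mul(Add(B, y), Pow(Add(2, B), -1)) = Mul(Pow(Add(2, B), -1), Add(B, y)))
g = 1 (g = Add(Add(4, 0), -3) = Add(4, -3) = 1)
Add(Mul(4, Function('G')(2, -5)), g) = Add(Mul(4, Mul(Pow(Add(2, -5), -1), Add(-5, 2))), 1) = Add(Mul(4, Mul(Pow(-3, -1), -3)), 1) = Add(Mul(4, Mul(Rational(-1, 3), -3)), 1) = Add(Mul(4, 1), 1) = Add(4, 1) = 5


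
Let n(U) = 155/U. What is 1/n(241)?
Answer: 241/155 ≈ 1.5548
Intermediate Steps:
1/n(241) = 1/(155/241) = 241/155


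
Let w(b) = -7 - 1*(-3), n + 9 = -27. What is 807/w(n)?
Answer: -807/4 ≈ -201.75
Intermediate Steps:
n = -36 (n = -9 - 27 = -36)
w(b) = -4 (w(b) = -7 + 3 = -4)
807/w(n) = 807/(-4) = 807*(-1/4) = -807/4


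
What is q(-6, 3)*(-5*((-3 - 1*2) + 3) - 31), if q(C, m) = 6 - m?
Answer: -63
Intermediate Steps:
q(-6, 3)*(-5*((-3 - 1*2) + 3) - 31) = (6 - 1*3)*(-5*((-3 - 1*2) + 3) - 31) = (6 - 3)*(-5*((-3 - 2) + 3) - 31) = 3*(-5*(-5 + 3) - 31) = 3*(-5*(-2) - 31) = 3*(10 - 31) = 3*(-21) = -63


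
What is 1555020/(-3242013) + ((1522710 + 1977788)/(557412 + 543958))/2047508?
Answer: -12434957784700343/25925341964939140 ≈ -0.47964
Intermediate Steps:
1555020/(-3242013) + ((1522710 + 1977788)/(557412 + 543958))/2047508 = 1555020*(-1/3242013) + (3500498/1101370)*(1/2047508) = -518340/1080671 + (3500498*(1/1101370))*(1/2047508) = -518340/1080671 + (1750249/550685)*(1/2047508) = -518340/1080671 + 1750249/1127531942980 = -12434957784700343/25925341964939140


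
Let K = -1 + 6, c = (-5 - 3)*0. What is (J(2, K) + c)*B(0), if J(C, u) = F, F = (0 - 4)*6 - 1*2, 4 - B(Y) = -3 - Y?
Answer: -182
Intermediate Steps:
B(Y) = 7 + Y (B(Y) = 4 - (-3 - Y) = 4 + (3 + Y) = 7 + Y)
c = 0 (c = -8*0 = 0)
K = 5
F = -26 (F = -4*6 - 2 = -24 - 2 = -26)
J(C, u) = -26
(J(2, K) + c)*B(0) = (-26 + 0)*(7 + 0) = -26*7 = -182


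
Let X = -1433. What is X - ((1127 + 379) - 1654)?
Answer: -1285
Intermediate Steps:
X - ((1127 + 379) - 1654) = -1433 - ((1127 + 379) - 1654) = -1433 - (1506 - 1654) = -1433 - 1*(-148) = -1433 + 148 = -1285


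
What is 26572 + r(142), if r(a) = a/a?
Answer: 26573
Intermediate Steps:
r(a) = 1
26572 + r(142) = 26572 + 1 = 26573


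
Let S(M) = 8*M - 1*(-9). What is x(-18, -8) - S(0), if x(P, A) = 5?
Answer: -4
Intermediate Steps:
S(M) = 9 + 8*M (S(M) = 8*M + 9 = 9 + 8*M)
x(-18, -8) - S(0) = 5 - (9 + 8*0) = 5 - (9 + 0) = 5 - 1*9 = 5 - 9 = -4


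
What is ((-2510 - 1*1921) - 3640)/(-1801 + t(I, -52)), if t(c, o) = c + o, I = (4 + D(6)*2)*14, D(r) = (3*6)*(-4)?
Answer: 8071/3813 ≈ 2.1167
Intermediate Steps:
D(r) = -72 (D(r) = 18*(-4) = -72)
I = -1960 (I = (4 - 72*2)*14 = (4 - 144)*14 = -140*14 = -1960)
((-2510 - 1*1921) - 3640)/(-1801 + t(I, -52)) = ((-2510 - 1*1921) - 3640)/(-1801 + (-1960 - 52)) = ((-2510 - 1921) - 3640)/(-1801 - 2012) = (-4431 - 3640)/(-3813) = -8071*(-1/3813) = 8071/3813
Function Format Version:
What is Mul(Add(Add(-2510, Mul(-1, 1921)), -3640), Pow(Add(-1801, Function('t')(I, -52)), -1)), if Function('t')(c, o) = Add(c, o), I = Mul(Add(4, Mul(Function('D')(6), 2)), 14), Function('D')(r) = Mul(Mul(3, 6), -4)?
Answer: Rational(8071, 3813) ≈ 2.1167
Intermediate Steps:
Function('D')(r) = -72 (Function('D')(r) = Mul(18, -4) = -72)
I = -1960 (I = Mul(Add(4, Mul(-72, 2)), 14) = Mul(Add(4, -144), 14) = Mul(-140, 14) = -1960)
Mul(Add(Add(-2510, Mul(-1, 1921)), -3640), Pow(Add(-1801, Function('t')(I, -52)), -1)) = Mul(Add(Add(-2510, Mul(-1, 1921)), -3640), Pow(Add(-1801, Add(-1960, -52)), -1)) = Mul(Add(Add(-2510, -1921), -3640), Pow(Add(-1801, -2012), -1)) = Mul(Add(-4431, -3640), Pow(-3813, -1)) = Mul(-8071, Rational(-1, 3813)) = Rational(8071, 3813)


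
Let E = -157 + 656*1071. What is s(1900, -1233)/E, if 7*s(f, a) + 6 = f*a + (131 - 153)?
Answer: -2342728/4916933 ≈ -0.47646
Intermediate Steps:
E = 702419 (E = -157 + 702576 = 702419)
s(f, a) = -4 + a*f/7 (s(f, a) = -6/7 + (f*a + (131 - 153))/7 = -6/7 + (a*f - 22)/7 = -6/7 + (-22 + a*f)/7 = -6/7 + (-22/7 + a*f/7) = -4 + a*f/7)
s(1900, -1233)/E = (-4 + (⅐)*(-1233)*1900)/702419 = (-4 - 2342700/7)*(1/702419) = -2342728/7*1/702419 = -2342728/4916933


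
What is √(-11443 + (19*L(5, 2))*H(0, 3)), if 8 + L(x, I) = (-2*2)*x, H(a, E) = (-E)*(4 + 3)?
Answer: I*√271 ≈ 16.462*I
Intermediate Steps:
H(a, E) = -7*E (H(a, E) = -E*7 = -7*E)
L(x, I) = -8 - 4*x (L(x, I) = -8 + (-2*2)*x = -8 - 4*x)
√(-11443 + (19*L(5, 2))*H(0, 3)) = √(-11443 + (19*(-8 - 4*5))*(-7*3)) = √(-11443 + (19*(-8 - 20))*(-21)) = √(-11443 + (19*(-28))*(-21)) = √(-11443 - 532*(-21)) = √(-11443 + 11172) = √(-271) = I*√271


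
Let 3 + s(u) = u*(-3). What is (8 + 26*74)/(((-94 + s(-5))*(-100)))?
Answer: 483/2050 ≈ 0.23561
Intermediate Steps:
s(u) = -3 - 3*u (s(u) = -3 + u*(-3) = -3 - 3*u)
(8 + 26*74)/(((-94 + s(-5))*(-100))) = (8 + 26*74)/(((-94 + (-3 - 3*(-5)))*(-100))) = (8 + 1924)/(((-94 + (-3 + 15))*(-100))) = 1932/(((-94 + 12)*(-100))) = 1932/((-82*(-100))) = 1932/8200 = 1932*(1/8200) = 483/2050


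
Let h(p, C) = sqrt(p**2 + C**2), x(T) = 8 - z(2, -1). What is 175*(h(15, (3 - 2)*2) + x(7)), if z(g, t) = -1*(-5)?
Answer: 525 + 175*sqrt(229) ≈ 3173.2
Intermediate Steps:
z(g, t) = 5
x(T) = 3 (x(T) = 8 - 1*5 = 8 - 5 = 3)
h(p, C) = sqrt(C**2 + p**2)
175*(h(15, (3 - 2)*2) + x(7)) = 175*(sqrt(((3 - 2)*2)**2 + 15**2) + 3) = 175*(sqrt((1*2)**2 + 225) + 3) = 175*(sqrt(2**2 + 225) + 3) = 175*(sqrt(4 + 225) + 3) = 175*(sqrt(229) + 3) = 175*(3 + sqrt(229)) = 525 + 175*sqrt(229)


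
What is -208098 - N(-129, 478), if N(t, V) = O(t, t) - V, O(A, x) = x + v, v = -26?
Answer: -207465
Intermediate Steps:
O(A, x) = -26 + x (O(A, x) = x - 26 = -26 + x)
N(t, V) = -26 + t - V (N(t, V) = (-26 + t) - V = -26 + t - V)
-208098 - N(-129, 478) = -208098 - (-26 - 129 - 1*478) = -208098 - (-26 - 129 - 478) = -208098 - 1*(-633) = -208098 + 633 = -207465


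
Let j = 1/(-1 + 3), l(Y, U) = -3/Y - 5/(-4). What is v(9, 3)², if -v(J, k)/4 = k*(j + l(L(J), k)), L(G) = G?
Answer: 289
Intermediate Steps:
l(Y, U) = 5/4 - 3/Y (l(Y, U) = -3/Y - 5*(-¼) = -3/Y + 5/4 = 5/4 - 3/Y)
j = ½ (j = 1/2 = ½ ≈ 0.50000)
v(J, k) = -4*k*(7/4 - 3/J) (v(J, k) = -4*k*(½ + (5/4 - 3/J)) = -4*k*(7/4 - 3/J))
v(9, 3)² = (3*(12 - 7*9)/9)² = (3*(⅑)*(12 - 63))² = (3*(⅑)*(-51))² = (-17)² = 289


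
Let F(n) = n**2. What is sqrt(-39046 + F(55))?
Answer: I*sqrt(36021) ≈ 189.79*I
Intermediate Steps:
sqrt(-39046 + F(55)) = sqrt(-39046 + 55**2) = sqrt(-39046 + 3025) = sqrt(-36021) = I*sqrt(36021)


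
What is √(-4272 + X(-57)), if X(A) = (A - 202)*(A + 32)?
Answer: √2203 ≈ 46.936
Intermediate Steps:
X(A) = (-202 + A)*(32 + A)
√(-4272 + X(-57)) = √(-4272 + (-6464 + (-57)² - 170*(-57))) = √(-4272 + (-6464 + 3249 + 9690)) = √(-4272 + 6475) = √2203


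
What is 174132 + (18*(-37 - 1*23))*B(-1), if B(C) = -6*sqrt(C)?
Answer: 174132 + 6480*I ≈ 1.7413e+5 + 6480.0*I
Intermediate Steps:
174132 + (18*(-37 - 1*23))*B(-1) = 174132 + (18*(-37 - 1*23))*(-6*I) = 174132 + (18*(-37 - 23))*(-6*I) = 174132 + (18*(-60))*(-6*I) = 174132 - (-6480)*I = 174132 + 6480*I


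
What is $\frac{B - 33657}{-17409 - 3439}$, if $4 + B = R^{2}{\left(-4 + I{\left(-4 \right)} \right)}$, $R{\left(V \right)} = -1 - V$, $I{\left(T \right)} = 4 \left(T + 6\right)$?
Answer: $\frac{8409}{5212} \approx 1.6134$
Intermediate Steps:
$I{\left(T \right)} = 24 + 4 T$ ($I{\left(T \right)} = 4 \left(6 + T\right) = 24 + 4 T$)
$B = 21$ ($B = -4 + \left(-1 - \left(-4 + \left(24 + 4 \left(-4\right)\right)\right)\right)^{2} = -4 + \left(-1 - \left(-4 + \left(24 - 16\right)\right)\right)^{2} = -4 + \left(-1 - \left(-4 + 8\right)\right)^{2} = -4 + \left(-1 - 4\right)^{2} = -4 + \left(-5\right)^{2} = -4 + 25 = 21$)
$\frac{B - 33657}{-17409 - 3439} = \frac{21 - 33657}{-17409 - 3439} = - \frac{33636}{-20848} = \left(-33636\right) \left(- \frac{1}{20848}\right) = \frac{8409}{5212}$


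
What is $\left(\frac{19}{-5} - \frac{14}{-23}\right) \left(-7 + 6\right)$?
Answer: $\frac{367}{115} \approx 3.1913$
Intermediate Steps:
$\left(\frac{19}{-5} - \frac{14}{-23}\right) \left(-7 + 6\right) = \left(19 \left(- \frac{1}{5}\right) - - \frac{14}{23}\right) \left(-1\right) = \left(- \frac{19}{5} + \frac{14}{23}\right) \left(-1\right) = \left(- \frac{367}{115}\right) \left(-1\right) = \frac{367}{115}$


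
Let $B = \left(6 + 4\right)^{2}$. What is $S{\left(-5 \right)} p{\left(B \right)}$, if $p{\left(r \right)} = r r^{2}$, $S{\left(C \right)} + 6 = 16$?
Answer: $10000000$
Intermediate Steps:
$S{\left(C \right)} = 10$ ($S{\left(C \right)} = -6 + 16 = 10$)
$B = 100$ ($B = 10^{2} = 100$)
$p{\left(r \right)} = r^{3}$
$S{\left(-5 \right)} p{\left(B \right)} = 10 \cdot 100^{3} = 10 \cdot 1000000 = 10000000$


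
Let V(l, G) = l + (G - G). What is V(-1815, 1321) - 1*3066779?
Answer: -3068594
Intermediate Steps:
V(l, G) = l (V(l, G) = l + 0 = l)
V(-1815, 1321) - 1*3066779 = -1815 - 1*3066779 = -1815 - 3066779 = -3068594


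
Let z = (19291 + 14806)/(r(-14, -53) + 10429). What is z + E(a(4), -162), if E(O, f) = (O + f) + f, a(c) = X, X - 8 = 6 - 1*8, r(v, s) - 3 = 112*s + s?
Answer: -1378777/4443 ≈ -310.33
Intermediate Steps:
r(v, s) = 3 + 113*s (r(v, s) = 3 + (112*s + s) = 3 + 113*s)
X = 6 (X = 8 + (6 - 1*8) = 8 + (6 - 8) = 8 - 2 = 6)
a(c) = 6
z = 34097/4443 (z = (19291 + 14806)/((3 + 113*(-53)) + 10429) = 34097/((3 - 5989) + 10429) = 34097/(-5986 + 10429) = 34097/4443 ≈ 7.6743)
E(O, f) = O + 2*f
z + E(a(4), -162) = 34097/4443 + (6 + 2*(-162)) = 34097/4443 + (6 - 324) = 34097/4443 - 318 = -1378777/4443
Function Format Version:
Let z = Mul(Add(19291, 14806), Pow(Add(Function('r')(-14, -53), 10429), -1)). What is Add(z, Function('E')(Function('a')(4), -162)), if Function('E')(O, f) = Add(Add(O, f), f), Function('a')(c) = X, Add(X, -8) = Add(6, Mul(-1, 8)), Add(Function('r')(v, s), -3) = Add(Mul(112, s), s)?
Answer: Rational(-1378777, 4443) ≈ -310.33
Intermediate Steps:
Function('r')(v, s) = Add(3, Mul(113, s)) (Function('r')(v, s) = Add(3, Add(Mul(112, s), s)) = Add(3, Mul(113, s)))
X = 6 (X = Add(8, Add(6, Mul(-1, 8))) = Add(8, Add(6, -8)) = Add(8, -2) = 6)
Function('a')(c) = 6
z = Rational(34097, 4443) (z = Mul(Add(19291, 14806), Pow(Add(Add(3, Mul(113, -53)), 10429), -1)) = Mul(34097, Pow(Add(Add(3, -5989), 10429), -1)) = Mul(34097, Pow(Add(-5986, 10429), -1)) = Mul(34097, Pow(4443, -1)) = Mul(34097, Rational(1, 4443)) = Rational(34097, 4443) ≈ 7.6743)
Function('E')(O, f) = Add(O, Mul(2, f))
Add(z, Function('E')(Function('a')(4), -162)) = Add(Rational(34097, 4443), Add(6, Mul(2, -162))) = Add(Rational(34097, 4443), Add(6, -324)) = Add(Rational(34097, 4443), -318) = Rational(-1378777, 4443)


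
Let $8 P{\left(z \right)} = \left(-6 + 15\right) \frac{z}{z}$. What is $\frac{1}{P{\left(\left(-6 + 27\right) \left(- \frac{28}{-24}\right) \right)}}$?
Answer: $\frac{8}{9} \approx 0.88889$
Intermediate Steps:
$P{\left(z \right)} = \frac{9}{8}$ ($P{\left(z \right)} = \frac{\left(-6 + 15\right) \frac{z}{z}}{8} = \frac{9 \cdot 1}{8} = \frac{1}{8} \cdot 9 = \frac{9}{8}$)
$\frac{1}{P{\left(\left(-6 + 27\right) \left(- \frac{28}{-24}\right) \right)}} = \frac{1}{\frac{9}{8}} = \frac{8}{9}$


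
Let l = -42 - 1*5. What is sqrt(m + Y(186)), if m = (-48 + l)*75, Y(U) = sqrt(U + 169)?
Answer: sqrt(-7125 + sqrt(355)) ≈ 84.298*I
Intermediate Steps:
l = -47 (l = -42 - 5 = -47)
Y(U) = sqrt(169 + U)
m = -7125 (m = (-48 - 47)*75 = -95*75 = -7125)
sqrt(m + Y(186)) = sqrt(-7125 + sqrt(169 + 186)) = sqrt(-7125 + sqrt(355))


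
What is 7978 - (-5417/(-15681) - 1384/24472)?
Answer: 382676274272/47968179 ≈ 7977.7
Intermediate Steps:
7978 - (-5417/(-15681) - 1384/24472) = 7978 - (-5417*(-1/15681) - 1384*1/24472) = 7978 - (5417/15681 - 173/3059) = 7978 - 1*13857790/47968179 = 7978 - 13857790/47968179 = 382676274272/47968179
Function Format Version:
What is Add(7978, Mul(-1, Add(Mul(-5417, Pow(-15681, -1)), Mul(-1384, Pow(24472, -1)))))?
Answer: Rational(382676274272, 47968179) ≈ 7977.7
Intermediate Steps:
Add(7978, Mul(-1, Add(Mul(-5417, Pow(-15681, -1)), Mul(-1384, Pow(24472, -1))))) = Add(7978, Mul(-1, Add(Mul(-5417, Rational(-1, 15681)), Mul(-1384, Rational(1, 24472))))) = Add(7978, Mul(-1, Add(Rational(5417, 15681), Rational(-173, 3059)))) = Add(7978, Mul(-1, Rational(13857790, 47968179))) = Add(7978, Rational(-13857790, 47968179)) = Rational(382676274272, 47968179)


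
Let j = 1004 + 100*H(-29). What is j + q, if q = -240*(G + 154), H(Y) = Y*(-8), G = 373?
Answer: -102276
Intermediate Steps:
H(Y) = -8*Y
q = -126480 (q = -240*(373 + 154) = -240*527 = -126480)
j = 24204 (j = 1004 + 100*(-8*(-29)) = 1004 + 100*232 = 1004 + 23200 = 24204)
j + q = 24204 - 126480 = -102276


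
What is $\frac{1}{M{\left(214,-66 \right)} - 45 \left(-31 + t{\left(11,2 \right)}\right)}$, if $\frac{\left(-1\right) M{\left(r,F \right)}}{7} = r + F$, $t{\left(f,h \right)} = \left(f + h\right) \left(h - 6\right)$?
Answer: $\frac{1}{2699} \approx 0.00037051$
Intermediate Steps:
$t{\left(f,h \right)} = \left(-6 + h\right) \left(f + h\right)$ ($t{\left(f,h \right)} = \left(f + h\right) \left(-6 + h\right) = \left(-6 + h\right) \left(f + h\right)$)
$M{\left(r,F \right)} = - 7 F - 7 r$ ($M{\left(r,F \right)} = - 7 \left(r + F\right) = - 7 \left(F + r\right) = - 7 F - 7 r$)
$\frac{1}{M{\left(214,-66 \right)} - 45 \left(-31 + t{\left(11,2 \right)}\right)} = \frac{1}{\left(\left(-7\right) \left(-66\right) - 1498\right) - 45 \left(-31 + \left(2^{2} - 66 - 12 + 11 \cdot 2\right)\right)} = \frac{1}{\left(462 - 1498\right) - 45 \left(-31 + \left(4 - 66 - 12 + 22\right)\right)} = \frac{1}{-1036 - 45 \left(-31 - 52\right)} = \frac{1}{-1036 - -3735} = \frac{1}{-1036 + 3735} = \frac{1}{2699}$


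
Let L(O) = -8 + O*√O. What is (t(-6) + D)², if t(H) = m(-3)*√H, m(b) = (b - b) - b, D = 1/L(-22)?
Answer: (-1 - 132*√33 + 24*I*√6)²/(4*(4 + 11*I*√22)²) ≈ -54.142 - 0.01099*I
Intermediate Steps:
L(O) = -8 + O^(3/2)
D = 1/(-8 - 22*I*√22) (D = 1/(-8 + (-22)^(3/2)) = 1/(-8 - 22*I*√22) ≈ -0.00074683 + 0.009633*I)
m(b) = -b (m(b) = 0 - b = -b)
t(H) = 3*√H (t(H) = (-1*(-3))*√H = 3*√H)
(t(-6) + D)² = (3*√(-6) + I/(2*(-4*I + 11*√22)))² = (3*(I*√6) + I/(2*(-4*I + 11*√22)))² = (3*I*√6 + I/(2*(-4*I + 11*√22)))² = (I/(2*(-4*I + 11*√22)) + 3*I*√6)²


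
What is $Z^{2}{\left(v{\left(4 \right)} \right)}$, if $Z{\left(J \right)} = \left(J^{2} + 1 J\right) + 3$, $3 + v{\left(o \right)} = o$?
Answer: $25$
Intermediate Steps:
$v{\left(o \right)} = -3 + o$
$Z{\left(J \right)} = 3 + J + J^{2}$ ($Z{\left(J \right)} = \left(J^{2} + J\right) + 3 = \left(J + J^{2}\right) + 3 = 3 + J + J^{2}$)
$Z^{2}{\left(v{\left(4 \right)} \right)} = \left(3 + \left(-3 + 4\right) + \left(-3 + 4\right)^{2}\right)^{2} = \left(3 + 1 + 1^{2}\right)^{2} = \left(3 + 1 + 1\right)^{2} = 5^{2} = 25$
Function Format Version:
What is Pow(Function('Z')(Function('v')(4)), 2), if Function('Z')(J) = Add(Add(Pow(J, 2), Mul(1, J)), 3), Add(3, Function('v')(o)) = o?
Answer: 25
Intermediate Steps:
Function('v')(o) = Add(-3, o)
Function('Z')(J) = Add(3, J, Pow(J, 2)) (Function('Z')(J) = Add(Add(Pow(J, 2), J), 3) = Add(Add(J, Pow(J, 2)), 3) = Add(3, J, Pow(J, 2)))
Pow(Function('Z')(Function('v')(4)), 2) = Pow(Add(3, Add(-3, 4), Pow(Add(-3, 4), 2)), 2) = Pow(Add(3, 1, Pow(1, 2)), 2) = Pow(Add(3, 1, 1), 2) = Pow(5, 2) = 25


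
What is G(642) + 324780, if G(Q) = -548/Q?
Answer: 104254106/321 ≈ 3.2478e+5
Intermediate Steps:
G(642) + 324780 = -548/642 + 324780 = -548*1/642 + 324780 = -274/321 + 324780 = 104254106/321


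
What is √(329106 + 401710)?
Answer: 8*√11419 ≈ 854.88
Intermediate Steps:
√(329106 + 401710) = √730816 = 8*√11419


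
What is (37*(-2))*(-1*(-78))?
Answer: -5772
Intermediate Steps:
(37*(-2))*(-1*(-78)) = -74*78 = -5772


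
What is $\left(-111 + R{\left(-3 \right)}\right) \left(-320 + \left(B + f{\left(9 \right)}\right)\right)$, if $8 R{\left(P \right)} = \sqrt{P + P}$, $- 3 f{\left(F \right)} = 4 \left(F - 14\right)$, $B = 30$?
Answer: $31450 - \frac{425 i \sqrt{6}}{12} \approx 31450.0 - 86.753 i$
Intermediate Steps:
$f{\left(F \right)} = \frac{56}{3} - \frac{4 F}{3}$ ($f{\left(F \right)} = - \frac{4 \left(F - 14\right)}{3} = - \frac{4 \left(-14 + F\right)}{3} = - \frac{-56 + 4 F}{3} = \frac{56}{3} - \frac{4 F}{3}$)
$R{\left(P \right)} = \frac{\sqrt{2} \sqrt{P}}{8}$ ($R{\left(P \right)} = \frac{\sqrt{P + P}}{8} = \frac{\sqrt{2 P}}{8} = \frac{\sqrt{2} \sqrt{P}}{8}$)
$\left(-111 + R{\left(-3 \right)}\right) \left(-320 + \left(B + f{\left(9 \right)}\right)\right) = \left(-111 + \frac{\sqrt{2} \sqrt{-3}}{8}\right) \left(-320 + \left(30 + \left(\frac{56}{3} - 12\right)\right)\right) = \left(-111 + \frac{\sqrt{2} i \sqrt{3}}{8}\right) \left(-320 + \left(30 + \left(\frac{56}{3} - 12\right)\right)\right) = \left(-111 + \frac{i \sqrt{6}}{8}\right) \left(-320 + \left(30 + \frac{20}{3}\right)\right) = \left(-111 + \frac{i \sqrt{6}}{8}\right) \left(-320 + \frac{110}{3}\right) = \left(-111 + \frac{i \sqrt{6}}{8}\right) \left(- \frac{850}{3}\right) = 31450 - \frac{425 i \sqrt{6}}{12}$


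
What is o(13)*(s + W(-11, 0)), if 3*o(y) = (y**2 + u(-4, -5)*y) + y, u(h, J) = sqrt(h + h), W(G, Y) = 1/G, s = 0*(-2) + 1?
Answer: 1820/33 + 260*I*sqrt(2)/33 ≈ 55.151 + 11.142*I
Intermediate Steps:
s = 1 (s = 0 + 1 = 1)
u(h, J) = sqrt(2)*sqrt(h) (u(h, J) = sqrt(2*h) = sqrt(2)*sqrt(h))
o(y) = y/3 + y**2/3 + 2*I*y*sqrt(2)/3 (o(y) = ((y**2 + (sqrt(2)*sqrt(-4))*y) + y)/3 = ((y**2 + (sqrt(2)*(2*I))*y) + y)/3 = ((y**2 + (2*I*sqrt(2))*y) + y)/3 = ((y**2 + 2*I*y*sqrt(2)) + y)/3 = (y + y**2 + 2*I*y*sqrt(2))/3 = y/3 + y**2/3 + 2*I*y*sqrt(2)/3)
o(13)*(s + W(-11, 0)) = ((1/3)*13*(1 + 13 + 2*I*sqrt(2)))*(1 + 1/(-11)) = ((1/3)*13*(14 + 2*I*sqrt(2)))*(1 - 1/11) = (182/3 + 26*I*sqrt(2)/3)*(10/11) = 1820/33 + 260*I*sqrt(2)/33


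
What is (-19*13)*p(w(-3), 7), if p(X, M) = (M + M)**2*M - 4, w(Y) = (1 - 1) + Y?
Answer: -337896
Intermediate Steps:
w(Y) = Y (w(Y) = 0 + Y = Y)
p(X, M) = -4 + 4*M**3 (p(X, M) = (2*M)**2*M - 4 = (4*M**2)*M - 4 = 4*M**3 - 4 = -4 + 4*M**3)
(-19*13)*p(w(-3), 7) = (-19*13)*(-4 + 4*7**3) = -247*(-4 + 4*343) = -247*(-4 + 1372) = -247*1368 = -337896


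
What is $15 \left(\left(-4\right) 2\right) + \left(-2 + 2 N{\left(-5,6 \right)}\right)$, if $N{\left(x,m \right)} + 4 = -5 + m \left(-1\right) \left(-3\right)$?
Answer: $-104$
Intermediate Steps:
$N{\left(x,m \right)} = -9 + 3 m$ ($N{\left(x,m \right)} = -4 + \left(-5 + m \left(-1\right) \left(-3\right)\right) = -4 + \left(-5 + - m \left(-3\right)\right) = -4 + \left(-5 + 3 m\right) = -9 + 3 m$)
$15 \left(\left(-4\right) 2\right) + \left(-2 + 2 N{\left(-5,6 \right)}\right) = 15 \left(\left(-4\right) 2\right) - \left(2 - 2 \left(-9 + 3 \cdot 6\right)\right) = 15 \left(-8\right) - \left(2 - 2 \left(-9 + 18\right)\right) = -120 + \left(-2 + 2 \cdot 9\right) = -120 + \left(-2 + 18\right) = -120 + 16 = -104$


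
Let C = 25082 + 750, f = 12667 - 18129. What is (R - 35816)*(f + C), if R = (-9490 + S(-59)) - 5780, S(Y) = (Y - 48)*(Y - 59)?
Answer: -783430200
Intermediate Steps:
S(Y) = (-59 + Y)*(-48 + Y) (S(Y) = (-48 + Y)*(-59 + Y) = (-59 + Y)*(-48 + Y))
f = -5462
C = 25832
R = -2644 (R = (-9490 + (2832 + (-59)² - 107*(-59))) - 5780 = (-9490 + (2832 + 3481 + 6313)) - 5780 = (-9490 + 12626) - 5780 = 3136 - 5780 = -2644)
(R - 35816)*(f + C) = (-2644 - 35816)*(-5462 + 25832) = -38460*20370 = -783430200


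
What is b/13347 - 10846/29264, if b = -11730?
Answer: -81338047/65097768 ≈ -1.2495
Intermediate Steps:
b/13347 - 10846/29264 = -11730/13347 - 10846/29264 = -11730*1/13347 - 10846*1/29264 = -3910/4449 - 5423/14632 = -81338047/65097768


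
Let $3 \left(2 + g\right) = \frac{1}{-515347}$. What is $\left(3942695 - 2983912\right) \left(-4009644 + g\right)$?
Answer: $- \frac{849081392883262903}{220863} \approx -3.8444 \cdot 10^{12}$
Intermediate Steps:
$g = - \frac{3092083}{1546041}$ ($g = -2 + \frac{1}{3 \left(-515347\right)} = -2 + \frac{1}{3} \left(- \frac{1}{515347}\right) = -2 - \frac{1}{1546041} = - \frac{3092083}{1546041} \approx -2.0$)
$\left(3942695 - 2983912\right) \left(-4009644 + g\right) = \left(3942695 - 2983912\right) \left(-4009644 - \frac{3092083}{1546041}\right) = 958783 \left(- \frac{6199077111487}{1546041}\right) = - \frac{849081392883262903}{220863}$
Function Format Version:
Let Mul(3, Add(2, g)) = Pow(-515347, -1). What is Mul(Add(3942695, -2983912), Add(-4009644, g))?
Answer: Rational(-849081392883262903, 220863) ≈ -3.8444e+12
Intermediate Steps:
g = Rational(-3092083, 1546041) (g = Add(-2, Mul(Rational(1, 3), Pow(-515347, -1))) = Add(-2, Mul(Rational(1, 3), Rational(-1, 515347))) = Add(-2, Rational(-1, 1546041)) = Rational(-3092083, 1546041) ≈ -2.0000)
Mul(Add(3942695, -2983912), Add(-4009644, g)) = Mul(Add(3942695, -2983912), Add(-4009644, Rational(-3092083, 1546041))) = Mul(958783, Rational(-6199077111487, 1546041)) = Rational(-849081392883262903, 220863)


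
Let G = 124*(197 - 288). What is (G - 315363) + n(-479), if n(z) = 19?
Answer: -326628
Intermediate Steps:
G = -11284 (G = 124*(-91) = -11284)
(G - 315363) + n(-479) = (-11284 - 315363) + 19 = -326647 + 19 = -326628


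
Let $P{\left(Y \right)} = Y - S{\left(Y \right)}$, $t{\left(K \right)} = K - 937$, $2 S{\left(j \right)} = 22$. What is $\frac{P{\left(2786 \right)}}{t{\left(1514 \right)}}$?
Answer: $\frac{2775}{577} \approx 4.8094$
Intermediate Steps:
$S{\left(j \right)} = 11$ ($S{\left(j \right)} = \frac{1}{2} \cdot 22 = 11$)
$t{\left(K \right)} = -937 + K$ ($t{\left(K \right)} = K - 937 = -937 + K$)
$P{\left(Y \right)} = -11 + Y$ ($P{\left(Y \right)} = Y - 11 = -11 + Y$)
$\frac{P{\left(2786 \right)}}{t{\left(1514 \right)}} = \frac{-11 + 2786}{-937 + 1514} = \frac{2775}{577}$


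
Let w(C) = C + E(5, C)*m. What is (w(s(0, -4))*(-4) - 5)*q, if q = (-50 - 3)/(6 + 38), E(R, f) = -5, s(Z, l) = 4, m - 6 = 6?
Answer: -11607/44 ≈ -263.80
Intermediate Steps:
m = 12 (m = 6 + 6 = 12)
w(C) = -60 + C (w(C) = C - 5*12 = C - 60 = -60 + C)
q = -53/44 ≈ -1.2045
(w(s(0, -4))*(-4) - 5)*q = ((-60 + 4)*(-4) - 5)*(-53/44) = (-56*(-4) - 5)*(-53/44) = (224 - 5)*(-53/44) = 219*(-53/44) = -11607/44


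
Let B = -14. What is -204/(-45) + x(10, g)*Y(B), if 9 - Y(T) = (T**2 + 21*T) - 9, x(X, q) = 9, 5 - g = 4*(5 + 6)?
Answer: 15728/15 ≈ 1048.5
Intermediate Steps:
g = -39 (g = 5 - 4*(5 + 6) = 5 - 4*11 = 5 - 1*44 = 5 - 44 = -39)
Y(T) = 18 - T**2 - 21*T (Y(T) = 9 - ((T**2 + 21*T) - 9) = 9 - (-9 + T**2 + 21*T) = 9 + (9 - T**2 - 21*T) = 18 - T**2 - 21*T)
-204/(-45) + x(10, g)*Y(B) = -204/(-45) + 9*(18 - 1*(-14)**2 - 21*(-14)) = -204*(-1/45) + 9*(18 - 1*196 + 294) = 68/15 + 9*(18 - 196 + 294) = 68/15 + 9*116 = 68/15 + 1044 = 15728/15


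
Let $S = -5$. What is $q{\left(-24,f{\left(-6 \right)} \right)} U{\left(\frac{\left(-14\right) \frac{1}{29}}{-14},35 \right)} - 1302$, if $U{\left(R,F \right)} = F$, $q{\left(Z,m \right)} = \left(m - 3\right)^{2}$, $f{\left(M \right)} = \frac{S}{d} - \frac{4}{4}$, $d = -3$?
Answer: $- \frac{10003}{9} \approx -1111.4$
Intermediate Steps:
$f{\left(M \right)} = \frac{2}{3}$ ($f{\left(M \right)} = - \frac{5}{-3} - \frac{4}{4} = \left(-5\right) \left(- \frac{1}{3}\right) - 1 = \frac{5}{3} - 1 = \frac{2}{3}$)
$q{\left(Z,m \right)} = \left(-3 + m\right)^{2}$
$q{\left(-24,f{\left(-6 \right)} \right)} U{\left(\frac{\left(-14\right) \frac{1}{29}}{-14},35 \right)} - 1302 = \left(-3 + \frac{2}{3}\right)^{2} \cdot 35 - 1302 = \left(- \frac{7}{3}\right)^{2} \cdot 35 - 1302 = \frac{49}{9} \cdot 35 - 1302 = \frac{1715}{9} - 1302 = - \frac{10003}{9}$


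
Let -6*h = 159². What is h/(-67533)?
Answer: 2809/45022 ≈ 0.062392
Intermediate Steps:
h = -8427/2 (h = -⅙*159² = -⅙*25281 = -8427/2 ≈ -4213.5)
h/(-67533) = -8427/2/(-67533) = -8427/2*(-1/67533) = 2809/45022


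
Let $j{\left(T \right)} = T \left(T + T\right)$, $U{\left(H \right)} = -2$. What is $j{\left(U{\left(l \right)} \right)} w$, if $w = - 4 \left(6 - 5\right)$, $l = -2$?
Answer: $-32$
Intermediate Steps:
$w = -4$ ($w = \left(-4\right) 1 = -4$)
$j{\left(T \right)} = 2 T^{2}$ ($j{\left(T \right)} = T 2 T = 2 T^{2}$)
$j{\left(U{\left(l \right)} \right)} w = 2 \left(-2\right)^{2} \left(-4\right) = 2 \cdot 4 \left(-4\right) = 8 \left(-4\right) = -32$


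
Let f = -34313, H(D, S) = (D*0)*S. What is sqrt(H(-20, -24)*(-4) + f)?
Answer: I*sqrt(34313) ≈ 185.24*I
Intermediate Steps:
H(D, S) = 0 (H(D, S) = 0*S = 0)
sqrt(H(-20, -24)*(-4) + f) = sqrt(0*(-4) - 34313) = sqrt(0 - 34313) = sqrt(-34313) = I*sqrt(34313)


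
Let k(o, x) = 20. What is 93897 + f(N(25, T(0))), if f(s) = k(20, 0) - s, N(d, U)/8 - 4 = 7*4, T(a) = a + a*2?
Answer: 93661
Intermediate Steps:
T(a) = 3*a (T(a) = a + 2*a = 3*a)
N(d, U) = 256 (N(d, U) = 32 + 8*(7*4) = 32 + 8*28 = 32 + 224 = 256)
f(s) = 20 - s
93897 + f(N(25, T(0))) = 93897 + (20 - 1*256) = 93897 + (20 - 256) = 93897 - 236 = 93661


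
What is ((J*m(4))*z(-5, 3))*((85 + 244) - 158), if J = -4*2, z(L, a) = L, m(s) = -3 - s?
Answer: -47880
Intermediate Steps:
J = -8
((J*m(4))*z(-5, 3))*((85 + 244) - 158) = (-8*(-3 - 1*4)*(-5))*((85 + 244) - 158) = (-8*(-3 - 4)*(-5))*(329 - 158) = (-8*(-7)*(-5))*171 = (56*(-5))*171 = -280*171 = -47880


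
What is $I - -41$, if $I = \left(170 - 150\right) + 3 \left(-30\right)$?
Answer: $-29$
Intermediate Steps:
$I = -70$ ($I = 20 - 90 = -70$)
$I - -41 = -70 - -41 = -70 + 41 = -29$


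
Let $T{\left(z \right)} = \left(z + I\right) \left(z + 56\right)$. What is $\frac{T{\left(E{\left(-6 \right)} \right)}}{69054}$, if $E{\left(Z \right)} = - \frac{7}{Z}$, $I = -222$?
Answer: $- \frac{454475}{2485944} \approx -0.18282$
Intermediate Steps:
$T{\left(z \right)} = \left(-222 + z\right) \left(56 + z\right)$ ($T{\left(z \right)} = \left(z - 222\right) \left(z + 56\right) = \left(-222 + z\right) \left(56 + z\right)$)
$\frac{T{\left(E{\left(-6 \right)} \right)}}{69054} = \frac{-12432 + \left(- \frac{7}{-6}\right)^{2} - 166 \left(- \frac{7}{-6}\right)}{69054} = \left(-12432 + \left(\left(-7\right) \left(- \frac{1}{6}\right)\right)^{2} - 166 \left(\left(-7\right) \left(- \frac{1}{6}\right)\right)\right) \frac{1}{69054} = \left(-12432 + \left(\frac{7}{6}\right)^{2} - \frac{581}{3}\right) \frac{1}{69054} = \left(-12432 + \frac{49}{36} - \frac{581}{3}\right) \frac{1}{69054} = \left(- \frac{454475}{36}\right) \frac{1}{69054} = - \frac{454475}{2485944}$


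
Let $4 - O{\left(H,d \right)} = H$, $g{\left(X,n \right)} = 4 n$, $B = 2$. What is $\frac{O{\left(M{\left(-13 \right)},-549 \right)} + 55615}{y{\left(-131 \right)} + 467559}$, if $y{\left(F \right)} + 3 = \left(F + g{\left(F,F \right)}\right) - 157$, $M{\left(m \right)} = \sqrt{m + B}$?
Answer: $\frac{55619}{466744} - \frac{i \sqrt{11}}{466744} \approx 0.11916 - 7.1059 \cdot 10^{-6} i$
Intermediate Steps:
$M{\left(m \right)} = \sqrt{2 + m}$ ($M{\left(m \right)} = \sqrt{m + 2} = \sqrt{2 + m}$)
$O{\left(H,d \right)} = 4 - H$
$y{\left(F \right)} = -160 + 5 F$ ($y{\left(F \right)} = -3 + \left(\left(F + 4 F\right) - 157\right) = -3 + \left(5 F - 157\right) = -3 + \left(-157 + 5 F\right) = -160 + 5 F$)
$\frac{O{\left(M{\left(-13 \right)},-549 \right)} + 55615}{y{\left(-131 \right)} + 467559} = \frac{\left(4 - \sqrt{2 - 13}\right) + 55615}{\left(-160 + 5 \left(-131\right)\right) + 467559} = \frac{\left(4 - \sqrt{-11}\right) + 55615}{\left(-160 - 655\right) + 467559} = \frac{\left(4 - i \sqrt{11}\right) + 55615}{-815 + 467559} = \frac{\left(4 - i \sqrt{11}\right) + 55615}{466744} = \left(55619 - i \sqrt{11}\right) \frac{1}{466744} = \frac{55619}{466744} - \frac{i \sqrt{11}}{466744}$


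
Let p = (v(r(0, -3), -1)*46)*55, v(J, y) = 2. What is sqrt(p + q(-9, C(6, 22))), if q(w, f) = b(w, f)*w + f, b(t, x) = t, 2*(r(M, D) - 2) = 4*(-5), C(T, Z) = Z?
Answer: sqrt(5163) ≈ 71.854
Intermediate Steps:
r(M, D) = -8 (r(M, D) = 2 + (4*(-5))/2 = 2 + (1/2)*(-20) = 2 - 10 = -8)
q(w, f) = f + w**2 (q(w, f) = w*w + f = w**2 + f = f + w**2)
p = 5060 (p = (2*46)*55 = 92*55 = 5060)
sqrt(p + q(-9, C(6, 22))) = sqrt(5060 + (22 + (-9)**2)) = sqrt(5060 + (22 + 81)) = sqrt(5060 + 103) = sqrt(5163)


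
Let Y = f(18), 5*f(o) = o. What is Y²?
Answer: 324/25 ≈ 12.960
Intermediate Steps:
f(o) = o/5
Y = 18/5 (Y = (⅕)*18 = 18/5 ≈ 3.6000)
Y² = (18/5)² = 324/25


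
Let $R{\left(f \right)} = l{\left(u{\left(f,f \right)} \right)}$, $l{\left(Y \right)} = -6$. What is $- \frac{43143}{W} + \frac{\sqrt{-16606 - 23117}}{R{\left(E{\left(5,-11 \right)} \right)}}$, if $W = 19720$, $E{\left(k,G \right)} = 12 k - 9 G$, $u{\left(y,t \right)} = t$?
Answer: $- \frac{43143}{19720} - \frac{i \sqrt{39723}}{6} \approx -2.1878 - 33.218 i$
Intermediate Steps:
$E{\left(k,G \right)} = - 9 G + 12 k$
$R{\left(f \right)} = -6$
$- \frac{43143}{W} + \frac{\sqrt{-16606 - 23117}}{R{\left(E{\left(5,-11 \right)} \right)}} = - \frac{43143}{19720} + \frac{\sqrt{-16606 - 23117}}{-6} = \left(-43143\right) \frac{1}{19720} + \sqrt{-39723} \left(- \frac{1}{6}\right) = - \frac{43143}{19720} + i \sqrt{39723} \left(- \frac{1}{6}\right) = - \frac{43143}{19720} - \frac{i \sqrt{39723}}{6}$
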